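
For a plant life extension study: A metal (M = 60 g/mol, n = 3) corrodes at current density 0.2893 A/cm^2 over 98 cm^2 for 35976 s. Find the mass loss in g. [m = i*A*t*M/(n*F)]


Apply Faraday's law: m = i*A*t*M / (n*F)
Total charge passed Q = i*A*t = 0.2893*98*35976 = 1019969.9664 C
m = Q*M/(n*F) = 1019969.9664*60/(3*96485) = 211.4256 g

211.4256 g


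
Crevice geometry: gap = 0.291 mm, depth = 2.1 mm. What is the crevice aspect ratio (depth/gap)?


Aspect ratio = depth / gap
Ratio = 2.1 / 0.291 = 7.2

7.2


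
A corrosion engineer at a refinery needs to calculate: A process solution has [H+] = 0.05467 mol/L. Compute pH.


pH = −log10[H+]
pH = −log10(0.05467) = 1.26

1.26


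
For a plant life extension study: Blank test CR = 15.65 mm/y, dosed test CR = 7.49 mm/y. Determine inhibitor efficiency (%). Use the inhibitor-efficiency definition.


Apply the inhibitor-efficiency definition: IE = (CR_blank − CR_inh)/CR_blank × 100
IE = (15.65 − 7.49) / 15.65 × 100
IE = 8.16 / 15.65 × 100 = 52.1 %

52.1 %


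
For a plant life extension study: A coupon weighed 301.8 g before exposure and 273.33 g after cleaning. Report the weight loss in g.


Weight loss = initial − final
WL = 301.8 − 273.33 = 28.47 g

28.47 g


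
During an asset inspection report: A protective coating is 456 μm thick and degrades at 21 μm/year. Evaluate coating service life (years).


Service life = thickness / degradation rate
Life = 456 / 21 = 21.7 years

21.7 years


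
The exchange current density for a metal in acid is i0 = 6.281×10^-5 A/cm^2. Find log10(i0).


i0 = 6.281×10^-5 A/cm^2
log10(i0) = -4.202

-4.202


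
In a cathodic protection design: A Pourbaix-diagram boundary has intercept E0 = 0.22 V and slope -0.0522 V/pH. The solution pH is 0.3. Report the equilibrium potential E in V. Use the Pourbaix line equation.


Apply the Pourbaix line equation: E = E0 + slope*pH
E = 0.22 + (-0.0522)*0.3 = 0.22 + (-0.01566) = 0.20434 V
Rounded to 4 decimal places: E = 0.2043 V

0.2043 V


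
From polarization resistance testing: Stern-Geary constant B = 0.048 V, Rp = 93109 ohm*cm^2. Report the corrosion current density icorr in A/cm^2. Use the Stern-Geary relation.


Apply the Stern-Geary relation: icorr = B / Rp
icorr = 0.048 / 93109 = 5.155×10^-7 A/cm^2

5.155×10^-7 A/cm^2


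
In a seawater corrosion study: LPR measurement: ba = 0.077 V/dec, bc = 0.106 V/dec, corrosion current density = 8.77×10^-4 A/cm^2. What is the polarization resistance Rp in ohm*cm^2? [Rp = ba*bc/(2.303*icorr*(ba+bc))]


Apply the Stern-Geary equation: Rp = ba*bc / (2.303*icorr*(ba+bc))
ba*bc = 0.077*0.106 = 0.008162
ba+bc = 0.183; 2.303*icorr*(ba+bc) = 2.303*8.77×10^-4*0.183 = 3.6961077×10^-4
Rp = 0.008162 / 3.6961077×10^-4 = 22.08 ohm*cm^2

22.08 ohm*cm^2


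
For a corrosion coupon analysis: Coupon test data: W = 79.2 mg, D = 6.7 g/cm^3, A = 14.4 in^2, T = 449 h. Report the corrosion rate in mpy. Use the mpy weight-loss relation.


Apply the mpy weight-loss relation: CR = 534 * W / (D * A * T)
Numerator: 534 * 79.2 = 42292.8
Denominator: 6.7 * 14.4 * 449 = 43319.52
CR = 42292.8 / 43319.52 = 0.976 mpy

0.976 mpy


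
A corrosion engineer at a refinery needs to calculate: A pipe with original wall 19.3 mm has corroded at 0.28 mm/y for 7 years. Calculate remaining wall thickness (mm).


Remaining wall = original − CR × time
t = 19.3 − 0.28*7 = 19.3 − 1.96 = 17.34 mm

17.34 mm


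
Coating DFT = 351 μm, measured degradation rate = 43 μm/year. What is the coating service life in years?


Service life = thickness / degradation rate
Life = 351 / 43 = 8.2 years

8.2 years


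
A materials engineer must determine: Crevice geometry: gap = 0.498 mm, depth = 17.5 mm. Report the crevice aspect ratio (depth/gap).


Aspect ratio = depth / gap
Ratio = 17.5 / 0.498 = 35.1

35.1


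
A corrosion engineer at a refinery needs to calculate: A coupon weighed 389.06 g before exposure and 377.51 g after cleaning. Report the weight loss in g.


Weight loss = initial − final
WL = 389.06 − 377.51 = 11.55 g

11.55 g


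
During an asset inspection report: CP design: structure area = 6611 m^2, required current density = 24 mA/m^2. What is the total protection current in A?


I = area * current density, then convert mA → A (÷1000)
I = 6611 * 24 / 1000 = 158.66 A

158.66 A


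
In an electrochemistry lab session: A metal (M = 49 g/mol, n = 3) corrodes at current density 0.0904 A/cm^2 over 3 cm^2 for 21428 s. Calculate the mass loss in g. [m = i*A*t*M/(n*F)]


Apply Faraday's law: m = i*A*t*M / (n*F)
Total charge passed Q = i*A*t = 0.0904*3*21428 = 5811.2736 C
m = Q*M/(n*F) = 5811.2736*49/(3*96485) = 0.9838 g

0.9838 g


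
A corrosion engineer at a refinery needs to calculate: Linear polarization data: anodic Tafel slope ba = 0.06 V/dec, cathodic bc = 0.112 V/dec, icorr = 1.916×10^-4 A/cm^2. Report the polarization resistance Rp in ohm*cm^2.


Apply the Stern-Geary equation: Rp = ba*bc / (2.303*icorr*(ba+bc))
ba*bc = 0.06*0.112 = 0.00672
ba+bc = 0.172; 2.303*icorr*(ba+bc) = 2.303*1.916×10^-4*0.172 = 7.5895826×10^-5
Rp = 0.00672 / 7.5895826×10^-5 = 88.5 ohm*cm^2

88.5 ohm*cm^2


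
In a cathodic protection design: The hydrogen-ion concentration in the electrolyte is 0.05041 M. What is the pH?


pH = −log10[H+]
pH = −log10(0.05041) = 1.3

1.3


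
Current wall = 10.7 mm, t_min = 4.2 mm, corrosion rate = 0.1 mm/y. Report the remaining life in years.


Apply the remaining-life relation: RL = (t_current − t_min) / CR
RL = (10.7 − 4.2) / 0.1 = 6.5 / 0.1 = 65.0 years

65.0 years


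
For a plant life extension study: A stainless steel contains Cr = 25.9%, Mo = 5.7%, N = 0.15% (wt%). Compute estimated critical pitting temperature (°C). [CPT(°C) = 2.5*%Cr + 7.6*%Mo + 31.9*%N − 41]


Apply the ASTM G48 empirical CPT estimate: CPT(°C) = 2.5*%Cr + 7.6*%Mo + 31.9*%N − 41
2.5*25.9 = 64.75; 7.6*5.7 = 43.32; 31.9*0.15 = 4.785
CPT = 64.75 + 43.32 + 4.785 − 41 = 71.855 °C
Rounded to 0.1 °C: CPT ≈ 71.9 °C

71.9 °C


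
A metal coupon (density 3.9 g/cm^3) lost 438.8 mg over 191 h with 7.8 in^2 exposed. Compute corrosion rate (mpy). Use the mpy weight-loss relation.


Apply the mpy weight-loss relation: CR = 534 * W / (D * A * T)
Numerator: 534 * 438.8 = 234319.2
Denominator: 3.9 * 7.8 * 191 = 5810.22
CR = 234319.2 / 5810.22 = 40.3288 mpy

40.3288 mpy


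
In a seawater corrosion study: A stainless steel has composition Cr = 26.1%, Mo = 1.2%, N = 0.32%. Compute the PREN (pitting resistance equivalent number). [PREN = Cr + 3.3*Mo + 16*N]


Apply the PREN formula: PREN = Cr + 3.3*Mo + 16*N
PREN = 26.1 + 3.3*1.2 + 16*0.32
PREN = 26.1 + 3.96 + 5.12 = 35.18

35.18


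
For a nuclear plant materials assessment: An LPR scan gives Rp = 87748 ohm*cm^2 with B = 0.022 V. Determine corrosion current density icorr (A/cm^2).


Apply the Stern-Geary relation: icorr = B / Rp
icorr = 0.022 / 87748 = 2.507×10^-7 A/cm^2

2.507×10^-7 A/cm^2


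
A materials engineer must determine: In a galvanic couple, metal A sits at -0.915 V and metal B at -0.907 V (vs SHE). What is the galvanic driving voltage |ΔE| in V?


Driving voltage is the absolute potential difference.
|ΔE| = |-0.915 − (-0.907)| = 0.008 V

0.008 V


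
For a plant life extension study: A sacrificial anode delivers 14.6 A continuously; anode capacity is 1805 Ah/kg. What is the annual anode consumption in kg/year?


Annual consumption = current * hours per year / capacity
Rate = 14.6 * 8760 / 1805 = 70.9 kg/year

70.9 kg/year


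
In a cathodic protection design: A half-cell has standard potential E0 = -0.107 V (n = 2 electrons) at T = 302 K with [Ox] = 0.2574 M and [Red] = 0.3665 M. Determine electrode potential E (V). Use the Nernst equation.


Apply the Nernst equation: E = E0 + (RT/nF)*ln([Ox]/[Red])
Step 1: RT/nF = 8.314*302/(2*96485) = 0.01301149 V
Step 2: [Ox]/[Red] = 0.2574/0.3665 = 0.702319
Step 3: ln(0.702319) = -0.353368
Step 4: correction = 0.01301149 * -0.353368 = -0.005 V
E = -0.107 + -0.005 = -0.112 V

-0.112 V


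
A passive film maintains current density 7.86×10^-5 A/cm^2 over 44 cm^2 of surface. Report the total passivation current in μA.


I = i_pass * A, then convert A → μA (×10^6)
I = 7.86×10^-5 * 44 * 10^6 = 3458.4 μA

3458.4 μA


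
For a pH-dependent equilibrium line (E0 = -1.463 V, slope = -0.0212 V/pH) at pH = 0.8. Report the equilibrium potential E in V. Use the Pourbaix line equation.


Apply the Pourbaix line equation: E = E0 + slope*pH
E = -1.463 + (-0.0212)*0.8 = -1.463 + (-0.01696) = -1.47996 V
Rounded to 3 decimal places: E = -1.480 V

-1.480 V


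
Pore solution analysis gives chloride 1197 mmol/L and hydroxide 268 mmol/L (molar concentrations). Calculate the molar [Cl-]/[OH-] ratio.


Threshold parameter = [Cl-] / [OH-] (molar basis; both in mmol/L, so units cancel)
Ratio = 1197 / 268 = 4.47

4.47


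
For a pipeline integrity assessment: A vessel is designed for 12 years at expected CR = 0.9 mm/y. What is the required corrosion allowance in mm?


Corrosion allowance = CR × design life
CA = 0.9 * 12 = 10.8 mm

10.8 mm


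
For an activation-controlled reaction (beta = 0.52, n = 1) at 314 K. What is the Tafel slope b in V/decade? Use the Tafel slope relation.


Apply the Tafel slope relation: b = 2.303*R*T/(beta*n*F)
Numerator: 2.303 * 8.314 * 314 = 6012.2
Denominator: 0.52 * 1 * 96485 = 50172.2
b = 6012.2 / 50172.2 = 0.1198 V/decade

0.1198 V/decade


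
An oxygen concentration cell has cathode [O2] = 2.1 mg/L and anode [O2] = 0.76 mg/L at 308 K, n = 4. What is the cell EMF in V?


Apply the Nernst concentration-cell relation: E = (RT/nF)*ln(C_cathode/C_anode)
RT/nF = 8.314*308/(4*96485) = 0.006635 V
ln(2.1/0.76) = 1.01637
E = 0.006635 * 1.01637 = 0.00674 V

0.00674 V


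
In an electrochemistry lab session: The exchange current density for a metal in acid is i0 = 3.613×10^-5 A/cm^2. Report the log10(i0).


i0 = 3.613×10^-5 A/cm^2
log10(i0) = -4.442

-4.442


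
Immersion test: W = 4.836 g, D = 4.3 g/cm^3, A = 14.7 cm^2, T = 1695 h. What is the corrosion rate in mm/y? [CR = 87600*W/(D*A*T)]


Apply the mm/y weight-loss relation: CR = 87600 * W / (D * A * T)
Numerator: 87600 * 4.836 = 423633.6
Denominator: 4.3 * 14.7 * 1695 = 107140.95
CR = 423633.6 / 107140.95 = 3.953984 mm/y

3.953984 mm/y


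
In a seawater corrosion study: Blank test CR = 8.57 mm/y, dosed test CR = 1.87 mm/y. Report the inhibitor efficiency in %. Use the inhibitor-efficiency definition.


Apply the inhibitor-efficiency definition: IE = (CR_blank − CR_inh)/CR_blank × 100
IE = (8.57 − 1.87) / 8.57 × 100
IE = 6.7 / 8.57 × 100 = 78.2 %

78.2 %


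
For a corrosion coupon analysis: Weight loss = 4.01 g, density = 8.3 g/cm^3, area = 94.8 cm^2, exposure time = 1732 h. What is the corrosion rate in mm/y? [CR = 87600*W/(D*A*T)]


Apply the mm/y weight-loss relation: CR = 87600 * W / (D * A * T)
Numerator: 87600 * 4.01 = 351276.0
Denominator: 8.3 * 94.8 * 1732 = 1362806.88
CR = 351276.0 / 1362806.88 = 0.2578 mm/y

0.2578 mm/y


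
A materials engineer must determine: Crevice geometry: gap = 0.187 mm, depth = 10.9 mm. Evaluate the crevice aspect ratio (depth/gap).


Aspect ratio = depth / gap
Ratio = 10.9 / 0.187 = 58.3

58.3


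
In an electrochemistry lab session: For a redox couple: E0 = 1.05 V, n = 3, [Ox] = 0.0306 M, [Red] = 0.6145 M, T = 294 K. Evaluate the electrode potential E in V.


Apply the Nernst equation: E = E0 + (RT/nF)*ln([Ox]/[Red])
Step 1: RT/nF = 8.314*294/(3*96485) = 0.00844455 V
Step 2: [Ox]/[Red] = 0.0306/0.6145 = 0.049797
Step 3: ln(0.049797) = -2.999801
Step 4: correction = 0.00844455 * -2.999801 = -0.0253 V
E = 1.05 + -0.0253 = 1.0247 V

1.0247 V


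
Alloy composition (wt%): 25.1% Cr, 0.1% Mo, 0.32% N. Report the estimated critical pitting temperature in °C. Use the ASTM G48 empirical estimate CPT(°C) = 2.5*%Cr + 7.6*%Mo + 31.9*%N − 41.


Apply the ASTM G48 empirical CPT estimate: CPT(°C) = 2.5*%Cr + 7.6*%Mo + 31.9*%N − 41
2.5*25.1 = 62.75; 7.6*0.1 = 0.76; 31.9*0.32 = 10.208
CPT = 62.75 + 0.76 + 10.208 − 41 = 32.718 °C
Rounded to 0.1 °C: CPT ≈ 32.7 °C

32.7 °C


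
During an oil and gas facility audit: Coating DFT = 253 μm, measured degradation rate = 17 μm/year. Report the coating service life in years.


Service life = thickness / degradation rate
Life = 253 / 17 = 14.9 years

14.9 years


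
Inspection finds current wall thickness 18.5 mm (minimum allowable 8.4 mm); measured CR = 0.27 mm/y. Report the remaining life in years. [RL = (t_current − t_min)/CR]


Apply the remaining-life relation: RL = (t_current − t_min) / CR
RL = (18.5 − 8.4) / 0.27 = 10.1 / 0.27 = 37.4 years

37.4 years


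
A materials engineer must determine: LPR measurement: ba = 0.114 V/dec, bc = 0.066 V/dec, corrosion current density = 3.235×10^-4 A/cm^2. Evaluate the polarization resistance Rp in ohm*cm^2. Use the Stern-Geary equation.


Apply the Stern-Geary equation: Rp = ba*bc / (2.303*icorr*(ba+bc))
ba*bc = 0.114*0.066 = 0.007524
ba+bc = 0.18; 2.303*icorr*(ba+bc) = 2.303*3.235×10^-4*0.18 = 1.3410369×10^-4
Rp = 0.007524 / 1.3410369×10^-4 = 56.1 ohm*cm^2

56.1 ohm*cm^2


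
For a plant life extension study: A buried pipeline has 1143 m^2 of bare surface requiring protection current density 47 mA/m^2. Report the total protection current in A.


I = area * current density, then convert mA → A (÷1000)
I = 1143 * 47 / 1000 = 53.72 A

53.72 A


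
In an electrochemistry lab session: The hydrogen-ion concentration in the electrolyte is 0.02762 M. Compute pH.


pH = −log10[H+]
pH = −log10(0.02762) = 1.56

1.56


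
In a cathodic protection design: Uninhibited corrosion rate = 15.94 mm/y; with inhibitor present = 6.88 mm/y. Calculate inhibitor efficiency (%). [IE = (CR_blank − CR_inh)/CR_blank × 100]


Apply the inhibitor-efficiency definition: IE = (CR_blank − CR_inh)/CR_blank × 100
IE = (15.94 − 6.88) / 15.94 × 100
IE = 9.06 / 15.94 × 100 = 56.8 %

56.8 %


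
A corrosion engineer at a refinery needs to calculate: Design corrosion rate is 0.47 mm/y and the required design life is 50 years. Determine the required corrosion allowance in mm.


Corrosion allowance = CR × design life
CA = 0.47 * 50 = 23.5 mm

23.5 mm


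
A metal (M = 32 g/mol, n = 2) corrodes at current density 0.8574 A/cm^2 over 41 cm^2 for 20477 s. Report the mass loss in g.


Apply Faraday's law: m = i*A*t*M / (n*F)
Total charge passed Q = i*A*t = 0.8574*41*20477 = 719836.1718 C
m = Q*M/(n*F) = 719836.1718*32/(2*96485) = 119.3696 g

119.3696 g


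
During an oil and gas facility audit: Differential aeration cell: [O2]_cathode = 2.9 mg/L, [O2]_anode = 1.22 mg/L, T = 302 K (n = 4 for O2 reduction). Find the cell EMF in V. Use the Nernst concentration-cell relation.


Apply the Nernst concentration-cell relation: E = (RT/nF)*ln(C_cathode/C_anode)
RT/nF = 8.314*302/(4*96485) = 0.00650575 V
ln(2.9/1.22) = 0.86586
E = 0.00650575 * 0.86586 = 0.00563 V

0.00563 V


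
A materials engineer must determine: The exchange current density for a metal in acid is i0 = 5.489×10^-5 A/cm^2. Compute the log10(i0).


i0 = 5.489×10^-5 A/cm^2
log10(i0) = -4.261

-4.261


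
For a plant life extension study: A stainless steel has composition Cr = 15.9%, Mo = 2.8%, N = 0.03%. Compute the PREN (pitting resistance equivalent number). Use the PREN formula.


Apply the PREN formula: PREN = Cr + 3.3*Mo + 16*N
PREN = 15.9 + 3.3*2.8 + 16*0.03
PREN = 15.9 + 9.24 + 0.48 = 25.62

25.62


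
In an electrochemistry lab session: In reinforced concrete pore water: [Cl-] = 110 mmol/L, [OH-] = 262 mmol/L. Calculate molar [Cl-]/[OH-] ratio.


Threshold parameter = [Cl-] / [OH-] (molar basis; both in mmol/L, so units cancel)
Ratio = 110 / 262 = 0.42

0.42


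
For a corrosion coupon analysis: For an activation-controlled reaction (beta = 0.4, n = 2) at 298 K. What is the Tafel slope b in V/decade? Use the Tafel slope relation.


Apply the Tafel slope relation: b = 2.303*R*T/(beta*n*F)
Numerator: 2.303 * 8.314 * 298 = 5705.85
Denominator: 0.4 * 2 * 96485 = 77188.0
b = 5705.85 / 77188.0 = 0.074 V/decade

0.074 V/decade


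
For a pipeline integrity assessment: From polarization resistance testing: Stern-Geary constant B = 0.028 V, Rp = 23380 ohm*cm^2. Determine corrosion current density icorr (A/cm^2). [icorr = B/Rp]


Apply the Stern-Geary relation: icorr = B / Rp
icorr = 0.028 / 23380 = 1.198×10^-6 A/cm^2

1.198×10^-6 A/cm^2


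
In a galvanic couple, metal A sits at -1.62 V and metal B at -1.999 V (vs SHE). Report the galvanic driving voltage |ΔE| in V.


Driving voltage is the absolute potential difference.
|ΔE| = |-1.62 − (-1.999)| = 0.379 V

0.379 V


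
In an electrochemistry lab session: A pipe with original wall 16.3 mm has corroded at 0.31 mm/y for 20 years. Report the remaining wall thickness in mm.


Remaining wall = original − CR × time
t = 16.3 − 0.31*20 = 16.3 − 6.2 = 10.1 mm

10.1 mm


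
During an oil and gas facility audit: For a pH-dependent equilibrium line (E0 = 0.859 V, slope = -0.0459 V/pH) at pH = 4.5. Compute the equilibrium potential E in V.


Apply the Pourbaix line equation: E = E0 + slope*pH
E = 0.859 + (-0.0459)*4.5 = 0.859 + (-0.20655) = 0.65245 V
Rounded to 3 decimal places: E = 0.652 V

0.652 V


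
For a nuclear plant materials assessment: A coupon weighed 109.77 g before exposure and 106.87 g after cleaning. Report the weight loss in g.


Weight loss = initial − final
WL = 109.77 − 106.87 = 2.9 g

2.9 g


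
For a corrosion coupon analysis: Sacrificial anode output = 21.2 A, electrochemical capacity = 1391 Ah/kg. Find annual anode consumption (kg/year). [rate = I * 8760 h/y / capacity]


Annual consumption = current * hours per year / capacity
Rate = 21.2 * 8760 / 1391 = 133.5 kg/year

133.5 kg/year


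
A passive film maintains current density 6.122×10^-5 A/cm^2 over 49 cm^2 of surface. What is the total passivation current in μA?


I = i_pass * A, then convert A → μA (×10^6)
I = 6.122×10^-5 * 49 * 10^6 = 2999.78 μA

2999.78 μA


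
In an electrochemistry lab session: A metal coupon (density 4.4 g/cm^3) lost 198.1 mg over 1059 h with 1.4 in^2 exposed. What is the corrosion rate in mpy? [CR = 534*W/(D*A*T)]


Apply the mpy weight-loss relation: CR = 534 * W / (D * A * T)
Numerator: 534 * 198.1 = 105785.4
Denominator: 4.4 * 1.4 * 1059 = 6523.44
CR = 105785.4 / 6523.44 = 16.216 mpy

16.216 mpy


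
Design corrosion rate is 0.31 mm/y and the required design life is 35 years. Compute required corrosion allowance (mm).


Corrosion allowance = CR × design life
CA = 0.31 * 35 = 10.85 mm

10.85 mm


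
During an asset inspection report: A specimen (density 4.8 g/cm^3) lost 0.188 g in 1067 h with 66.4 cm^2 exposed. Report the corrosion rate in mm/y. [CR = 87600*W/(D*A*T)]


Apply the mm/y weight-loss relation: CR = 87600 * W / (D * A * T)
Numerator: 87600 * 0.188 = 16468.8
Denominator: 4.8 * 66.4 * 1067 = 340074.24
CR = 16468.8 / 340074.24 = 0.048427 mm/y

0.048427 mm/y


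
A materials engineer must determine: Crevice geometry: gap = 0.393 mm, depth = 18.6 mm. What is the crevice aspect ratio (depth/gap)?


Aspect ratio = depth / gap
Ratio = 18.6 / 0.393 = 47.3

47.3


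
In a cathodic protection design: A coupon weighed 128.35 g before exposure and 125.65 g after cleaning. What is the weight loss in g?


Weight loss = initial − final
WL = 128.35 − 125.65 = 2.7 g

2.7 g


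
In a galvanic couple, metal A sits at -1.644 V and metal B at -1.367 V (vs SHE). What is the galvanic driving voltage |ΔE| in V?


Driving voltage is the absolute potential difference.
|ΔE| = |-1.644 − (-1.367)| = 0.277 V

0.277 V


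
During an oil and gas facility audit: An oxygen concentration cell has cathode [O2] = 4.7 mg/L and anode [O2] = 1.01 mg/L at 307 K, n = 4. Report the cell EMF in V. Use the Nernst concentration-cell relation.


Apply the Nernst concentration-cell relation: E = (RT/nF)*ln(C_cathode/C_anode)
RT/nF = 8.314*307/(4*96485) = 0.00661346 V
ln(4.7/1.01) = 1.53761
E = 0.00661346 * 1.53761 = 0.01017 V

0.01017 V


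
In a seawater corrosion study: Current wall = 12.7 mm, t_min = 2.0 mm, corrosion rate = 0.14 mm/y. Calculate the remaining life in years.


Apply the remaining-life relation: RL = (t_current − t_min) / CR
RL = (12.7 − 2.0) / 0.14 = 10.7 / 0.14 = 76.4 years

76.4 years


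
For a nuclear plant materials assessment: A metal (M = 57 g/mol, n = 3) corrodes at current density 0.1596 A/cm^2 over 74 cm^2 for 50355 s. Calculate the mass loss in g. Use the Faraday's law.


Apply Faraday's law: m = i*A*t*M / (n*F)
Total charge passed Q = i*A*t = 0.1596*74*50355 = 594712.692 C
m = Q*M/(n*F) = 594712.692*57/(3*96485) = 117.11189 g

117.11189 g


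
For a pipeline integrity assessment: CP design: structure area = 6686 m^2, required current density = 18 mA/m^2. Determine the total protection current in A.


I = area * current density, then convert mA → A (÷1000)
I = 6686 * 18 / 1000 = 120.35 A

120.35 A


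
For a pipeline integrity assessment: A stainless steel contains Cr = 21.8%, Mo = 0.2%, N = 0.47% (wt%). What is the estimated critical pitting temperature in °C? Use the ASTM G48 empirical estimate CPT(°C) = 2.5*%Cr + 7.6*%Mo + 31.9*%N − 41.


Apply the ASTM G48 empirical CPT estimate: CPT(°C) = 2.5*%Cr + 7.6*%Mo + 31.9*%N − 41
2.5*21.8 = 54.5; 7.6*0.2 = 1.52; 31.9*0.47 = 14.993
CPT = 54.5 + 1.52 + 14.993 − 41 = 30.013 °C
Rounded to 0.1 °C: CPT ≈ 30.0 °C

30.0 °C


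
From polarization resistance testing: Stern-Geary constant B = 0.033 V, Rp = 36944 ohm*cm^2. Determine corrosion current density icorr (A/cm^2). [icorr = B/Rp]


Apply the Stern-Geary relation: icorr = B / Rp
icorr = 0.033 / 36944 = 8.932×10^-7 A/cm^2

8.932×10^-7 A/cm^2


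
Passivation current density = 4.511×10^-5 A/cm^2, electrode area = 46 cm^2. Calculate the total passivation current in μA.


I = i_pass * A, then convert A → μA (×10^6)
I = 4.511×10^-5 * 46 * 10^6 = 2075.06 μA

2075.06 μA


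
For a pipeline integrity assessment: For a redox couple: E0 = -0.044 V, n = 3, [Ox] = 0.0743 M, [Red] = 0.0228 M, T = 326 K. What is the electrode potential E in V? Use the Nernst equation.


Apply the Nernst equation: E = E0 + (RT/nF)*ln([Ox]/[Red])
Step 1: RT/nF = 8.314*326/(3*96485) = 0.00936368 V
Step 2: [Ox]/[Red] = 0.0743/0.0228 = 3.258772
Step 3: ln(3.258772) = 1.18135
Step 4: correction = 0.00936368 * 1.18135 = 0.0111 V
E = -0.044 + 0.0111 = -0.0329 V

-0.0329 V


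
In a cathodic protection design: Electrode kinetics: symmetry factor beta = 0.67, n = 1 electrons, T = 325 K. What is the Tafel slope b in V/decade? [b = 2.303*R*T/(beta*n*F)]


Apply the Tafel slope relation: b = 2.303*R*T/(beta*n*F)
Numerator: 2.303 * 8.314 * 325 = 6222.82
Denominator: 0.67 * 1 * 96485 = 64644.95
b = 6222.82 / 64644.95 = 0.0963 V/decade

0.0963 V/decade


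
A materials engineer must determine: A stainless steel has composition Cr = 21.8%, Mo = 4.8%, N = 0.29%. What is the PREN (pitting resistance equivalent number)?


Apply the PREN formula: PREN = Cr + 3.3*Mo + 16*N
PREN = 21.8 + 3.3*4.8 + 16*0.29
PREN = 21.8 + 15.84 + 4.64 = 42.28

42.28


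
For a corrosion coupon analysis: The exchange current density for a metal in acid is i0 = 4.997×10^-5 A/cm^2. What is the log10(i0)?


i0 = 4.997×10^-5 A/cm^2
log10(i0) = -4.301

-4.301


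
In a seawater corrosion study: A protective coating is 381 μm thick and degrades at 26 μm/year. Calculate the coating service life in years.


Service life = thickness / degradation rate
Life = 381 / 26 = 14.7 years

14.7 years


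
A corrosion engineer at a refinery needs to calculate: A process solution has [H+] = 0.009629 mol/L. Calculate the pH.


pH = −log10[H+]
pH = −log10(0.009629) = 2.02

2.02


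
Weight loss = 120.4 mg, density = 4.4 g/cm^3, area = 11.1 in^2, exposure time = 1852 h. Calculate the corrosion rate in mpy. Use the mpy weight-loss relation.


Apply the mpy weight-loss relation: CR = 534 * W / (D * A * T)
Numerator: 534 * 120.4 = 64293.6
Denominator: 4.4 * 11.1 * 1852 = 90451.68
CR = 64293.6 / 90451.68 = 0.711 mpy

0.711 mpy


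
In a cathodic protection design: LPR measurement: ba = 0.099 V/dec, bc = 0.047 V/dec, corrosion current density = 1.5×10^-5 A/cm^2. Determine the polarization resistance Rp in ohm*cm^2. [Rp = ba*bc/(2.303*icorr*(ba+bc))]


Apply the Stern-Geary equation: Rp = ba*bc / (2.303*icorr*(ba+bc))
ba*bc = 0.099*0.047 = 0.004653
ba+bc = 0.146; 2.303*icorr*(ba+bc) = 2.303*1.5×10^-5*0.146 = 5.04357×10^-6
Rp = 0.004653 / 5.04357×10^-6 = 922.6 ohm*cm^2

922.6 ohm*cm^2


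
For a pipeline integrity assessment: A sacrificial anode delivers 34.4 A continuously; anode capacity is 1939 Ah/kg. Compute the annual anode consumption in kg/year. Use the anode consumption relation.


Annual consumption = current * hours per year / capacity
Rate = 34.4 * 8760 / 1939 = 155.4 kg/year

155.4 kg/year


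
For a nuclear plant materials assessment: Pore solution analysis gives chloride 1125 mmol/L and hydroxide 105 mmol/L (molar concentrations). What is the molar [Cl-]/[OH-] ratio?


Threshold parameter = [Cl-] / [OH-] (molar basis; both in mmol/L, so units cancel)
Ratio = 1125 / 105 = 10.71

10.71


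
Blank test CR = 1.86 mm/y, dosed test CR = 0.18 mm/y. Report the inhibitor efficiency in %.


Apply the inhibitor-efficiency definition: IE = (CR_blank − CR_inh)/CR_blank × 100
IE = (1.86 − 0.18) / 1.86 × 100
IE = 1.68 / 1.86 × 100 = 90.3 %

90.3 %


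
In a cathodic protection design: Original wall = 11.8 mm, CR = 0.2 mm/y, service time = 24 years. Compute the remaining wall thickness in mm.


Remaining wall = original − CR × time
t = 11.8 − 0.2*24 = 11.8 − 4.8 = 7.0 mm

7.0 mm


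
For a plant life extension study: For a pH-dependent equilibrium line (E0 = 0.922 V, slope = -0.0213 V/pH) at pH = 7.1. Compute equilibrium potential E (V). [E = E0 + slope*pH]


Apply the Pourbaix line equation: E = E0 + slope*pH
E = 0.922 + (-0.0213)*7.1 = 0.922 + (-0.15123) = 0.77077 V
Rounded to 4 decimal places: E = 0.7708 V

0.7708 V


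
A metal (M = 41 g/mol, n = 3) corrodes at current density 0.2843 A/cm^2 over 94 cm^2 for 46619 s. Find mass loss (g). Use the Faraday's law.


Apply Faraday's law: m = i*A*t*M / (n*F)
Total charge passed Q = i*A*t = 0.2843*94*46619 = 1245855.4798 C
m = Q*M/(n*F) = 1245855.4798*41/(3*96485) = 176.4698 g

176.4698 g


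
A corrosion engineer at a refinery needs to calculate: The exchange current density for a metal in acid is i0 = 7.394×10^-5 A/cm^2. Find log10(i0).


i0 = 7.394×10^-5 A/cm^2
log10(i0) = -4.131

-4.131


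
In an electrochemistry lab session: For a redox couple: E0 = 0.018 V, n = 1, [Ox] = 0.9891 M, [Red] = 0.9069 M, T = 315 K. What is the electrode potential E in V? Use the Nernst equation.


Apply the Nernst equation: E = E0 + (RT/nF)*ln([Ox]/[Red])
Step 1: RT/nF = 8.314*315/(1*96485) = 0.02714318 V
Step 2: [Ox]/[Red] = 0.9891/0.9069 = 1.090638
Step 3: ln(1.090638) = 0.086763
Step 4: correction = 0.02714318 * 0.086763 = 0.0024 V
E = 0.018 + 0.0024 = 0.0204 V

0.0204 V


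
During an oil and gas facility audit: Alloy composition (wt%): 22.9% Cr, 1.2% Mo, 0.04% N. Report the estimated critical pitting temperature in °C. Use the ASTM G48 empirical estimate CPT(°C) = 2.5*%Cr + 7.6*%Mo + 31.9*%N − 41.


Apply the ASTM G48 empirical CPT estimate: CPT(°C) = 2.5*%Cr + 7.6*%Mo + 31.9*%N − 41
2.5*22.9 = 57.25; 7.6*1.2 = 9.12; 31.9*0.04 = 1.276
CPT = 57.25 + 9.12 + 1.276 − 41 = 26.646 °C
Rounded to 0.1 °C: CPT ≈ 26.6 °C

26.6 °C


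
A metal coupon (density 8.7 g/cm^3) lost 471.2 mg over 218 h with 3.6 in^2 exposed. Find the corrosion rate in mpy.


Apply the mpy weight-loss relation: CR = 534 * W / (D * A * T)
Numerator: 534 * 471.2 = 251620.8
Denominator: 8.7 * 3.6 * 218 = 6827.76
CR = 251620.8 / 6827.76 = 36.8526 mpy

36.8526 mpy


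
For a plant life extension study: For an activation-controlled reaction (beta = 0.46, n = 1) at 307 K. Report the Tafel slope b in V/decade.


Apply the Tafel slope relation: b = 2.303*R*T/(beta*n*F)
Numerator: 2.303 * 8.314 * 307 = 5878.17
Denominator: 0.46 * 1 * 96485 = 44383.1
b = 5878.17 / 44383.1 = 0.1324 V/decade

0.1324 V/decade


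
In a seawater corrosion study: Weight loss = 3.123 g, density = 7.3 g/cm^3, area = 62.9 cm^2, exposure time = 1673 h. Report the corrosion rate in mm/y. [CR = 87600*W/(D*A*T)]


Apply the mm/y weight-loss relation: CR = 87600 * W / (D * A * T)
Numerator: 87600 * 3.123 = 273574.8
Denominator: 7.3 * 62.9 * 1673 = 768191.41
CR = 273574.8 / 768191.41 = 0.356128 mm/y

0.356128 mm/y


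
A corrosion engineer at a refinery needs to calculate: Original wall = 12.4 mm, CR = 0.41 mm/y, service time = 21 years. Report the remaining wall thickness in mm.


Remaining wall = original − CR × time
t = 12.4 − 0.41*21 = 12.4 − 8.61 = 3.79 mm

3.79 mm


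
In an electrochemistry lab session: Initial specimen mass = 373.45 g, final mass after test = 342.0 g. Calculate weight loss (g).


Weight loss = initial − final
WL = 373.45 − 342.0 = 31.45 g

31.45 g


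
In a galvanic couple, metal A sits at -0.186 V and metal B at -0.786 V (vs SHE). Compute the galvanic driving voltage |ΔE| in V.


Driving voltage is the absolute potential difference.
|ΔE| = |-0.186 − (-0.786)| = 0.6 V

0.6 V


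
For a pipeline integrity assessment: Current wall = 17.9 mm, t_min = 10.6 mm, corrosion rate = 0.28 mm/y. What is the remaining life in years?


Apply the remaining-life relation: RL = (t_current − t_min) / CR
RL = (17.9 − 10.6) / 0.28 = 7.3 / 0.28 = 26.1 years

26.1 years


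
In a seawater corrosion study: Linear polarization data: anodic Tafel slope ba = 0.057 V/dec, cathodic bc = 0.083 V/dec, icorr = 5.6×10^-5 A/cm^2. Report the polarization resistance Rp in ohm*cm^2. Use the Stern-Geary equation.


Apply the Stern-Geary equation: Rp = ba*bc / (2.303*icorr*(ba+bc))
ba*bc = 0.057*0.083 = 0.004731
ba+bc = 0.14; 2.303*icorr*(ba+bc) = 2.303*5.6×10^-5*0.14 = 1.805552×10^-5
Rp = 0.004731 / 1.805552×10^-5 = 262.0 ohm*cm^2

262.0 ohm*cm^2


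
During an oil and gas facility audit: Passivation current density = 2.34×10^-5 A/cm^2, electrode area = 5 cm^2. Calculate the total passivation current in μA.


I = i_pass * A, then convert A → μA (×10^6)
I = 2.34×10^-5 * 5 * 10^6 = 117.0 μA

117.0 μA


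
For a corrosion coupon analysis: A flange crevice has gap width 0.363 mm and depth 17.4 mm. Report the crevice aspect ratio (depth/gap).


Aspect ratio = depth / gap
Ratio = 17.4 / 0.363 = 47.9

47.9


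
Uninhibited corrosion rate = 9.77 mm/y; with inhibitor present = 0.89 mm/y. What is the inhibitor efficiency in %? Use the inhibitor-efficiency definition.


Apply the inhibitor-efficiency definition: IE = (CR_blank − CR_inh)/CR_blank × 100
IE = (9.77 − 0.89) / 9.77 × 100
IE = 8.88 / 9.77 × 100 = 90.9 %

90.9 %


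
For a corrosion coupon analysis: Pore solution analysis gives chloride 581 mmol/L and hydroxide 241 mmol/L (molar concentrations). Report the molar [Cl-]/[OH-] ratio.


Threshold parameter = [Cl-] / [OH-] (molar basis; both in mmol/L, so units cancel)
Ratio = 581 / 241 = 2.41

2.41


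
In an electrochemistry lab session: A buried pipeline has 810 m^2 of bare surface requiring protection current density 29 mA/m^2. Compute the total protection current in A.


I = area * current density, then convert mA → A (÷1000)
I = 810 * 29 / 1000 = 23.49 A

23.49 A


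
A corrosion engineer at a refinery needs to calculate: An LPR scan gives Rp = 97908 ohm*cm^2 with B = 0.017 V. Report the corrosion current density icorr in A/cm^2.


Apply the Stern-Geary relation: icorr = B / Rp
icorr = 0.017 / 97908 = 1.736×10^-7 A/cm^2

1.736×10^-7 A/cm^2


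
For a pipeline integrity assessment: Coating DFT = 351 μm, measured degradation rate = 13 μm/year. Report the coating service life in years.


Service life = thickness / degradation rate
Life = 351 / 13 = 27.0 years

27.0 years


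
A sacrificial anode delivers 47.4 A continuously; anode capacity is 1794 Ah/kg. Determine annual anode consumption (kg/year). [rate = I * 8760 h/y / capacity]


Annual consumption = current * hours per year / capacity
Rate = 47.4 * 8760 / 1794 = 231.5 kg/year

231.5 kg/year


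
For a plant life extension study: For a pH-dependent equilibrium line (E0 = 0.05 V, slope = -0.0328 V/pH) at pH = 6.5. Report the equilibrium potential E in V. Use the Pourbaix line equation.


Apply the Pourbaix line equation: E = E0 + slope*pH
E = 0.05 + (-0.0328)*6.5 = 0.05 + (-0.2132) = -0.1632 V
Rounded to 4 decimal places: E = -0.1632 V

-0.1632 V


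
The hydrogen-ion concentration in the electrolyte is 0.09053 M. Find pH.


pH = −log10[H+]
pH = −log10(0.09053) = 1.04

1.04


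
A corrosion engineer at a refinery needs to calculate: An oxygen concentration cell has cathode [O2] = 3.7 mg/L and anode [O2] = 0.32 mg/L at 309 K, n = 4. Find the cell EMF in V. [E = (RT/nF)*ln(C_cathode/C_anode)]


Apply the Nernst concentration-cell relation: E = (RT/nF)*ln(C_cathode/C_anode)
RT/nF = 8.314*309/(4*96485) = 0.00665654 V
ln(3.7/0.32) = 2.44777
E = 0.00665654 * 2.44777 = 0.01629 V

0.01629 V


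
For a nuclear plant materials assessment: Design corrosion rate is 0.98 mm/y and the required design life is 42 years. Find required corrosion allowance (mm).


Corrosion allowance = CR × design life
CA = 0.98 * 42 = 41.16 mm

41.16 mm


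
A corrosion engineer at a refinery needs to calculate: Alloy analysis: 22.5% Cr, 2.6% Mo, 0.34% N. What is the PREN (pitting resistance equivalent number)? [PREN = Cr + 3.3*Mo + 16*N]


Apply the PREN formula: PREN = Cr + 3.3*Mo + 16*N
PREN = 22.5 + 3.3*2.6 + 16*0.34
PREN = 22.5 + 8.58 + 5.44 = 36.52

36.52


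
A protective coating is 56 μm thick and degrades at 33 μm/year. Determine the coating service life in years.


Service life = thickness / degradation rate
Life = 56 / 33 = 1.7 years

1.7 years


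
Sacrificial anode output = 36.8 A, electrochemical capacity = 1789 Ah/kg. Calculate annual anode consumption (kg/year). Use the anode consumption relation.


Annual consumption = current * hours per year / capacity
Rate = 36.8 * 8760 / 1789 = 180.2 kg/year

180.2 kg/year


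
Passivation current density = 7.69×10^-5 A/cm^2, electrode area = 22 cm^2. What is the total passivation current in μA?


I = i_pass * A, then convert A → μA (×10^6)
I = 7.69×10^-5 * 22 * 10^6 = 1691.8 μA

1691.8 μA


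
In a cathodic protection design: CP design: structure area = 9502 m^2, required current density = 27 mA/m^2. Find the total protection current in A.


I = area * current density, then convert mA → A (÷1000)
I = 9502 * 27 / 1000 = 256.55 A

256.55 A


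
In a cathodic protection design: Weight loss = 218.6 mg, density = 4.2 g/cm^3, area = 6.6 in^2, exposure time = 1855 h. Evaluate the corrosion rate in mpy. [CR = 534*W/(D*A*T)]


Apply the mpy weight-loss relation: CR = 534 * W / (D * A * T)
Numerator: 534 * 218.6 = 116732.4
Denominator: 4.2 * 6.6 * 1855 = 51420.6
CR = 116732.4 / 51420.6 = 2.2701 mpy

2.2701 mpy


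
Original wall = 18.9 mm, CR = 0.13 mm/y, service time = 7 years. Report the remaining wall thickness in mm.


Remaining wall = original − CR × time
t = 18.9 − 0.13*7 = 18.9 − 0.91 = 17.99 mm

17.99 mm


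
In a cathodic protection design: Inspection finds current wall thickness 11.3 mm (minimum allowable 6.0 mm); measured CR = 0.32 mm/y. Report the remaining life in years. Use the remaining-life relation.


Apply the remaining-life relation: RL = (t_current − t_min) / CR
RL = (11.3 − 6.0) / 0.32 = 5.3 / 0.32 = 16.6 years

16.6 years


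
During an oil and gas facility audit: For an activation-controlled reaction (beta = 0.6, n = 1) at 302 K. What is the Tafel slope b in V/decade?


Apply the Tafel slope relation: b = 2.303*R*T/(beta*n*F)
Numerator: 2.303 * 8.314 * 302 = 5782.44
Denominator: 0.6 * 1 * 96485 = 57891.0
b = 5782.44 / 57891.0 = 0.1 V/decade

0.1 V/decade


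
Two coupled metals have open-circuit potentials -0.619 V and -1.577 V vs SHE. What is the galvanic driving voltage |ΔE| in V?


Driving voltage is the absolute potential difference.
|ΔE| = |-0.619 − (-1.577)| = 0.958 V

0.958 V


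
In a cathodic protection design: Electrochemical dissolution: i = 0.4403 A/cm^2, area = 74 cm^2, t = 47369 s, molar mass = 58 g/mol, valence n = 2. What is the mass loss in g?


Apply Faraday's law: m = i*A*t*M / (n*F)
Total charge passed Q = i*A*t = 0.4403*74*47369 = 1543386.2318 C
m = Q*M/(n*F) = 1543386.2318*58/(2*96485) = 463.8877 g

463.8877 g


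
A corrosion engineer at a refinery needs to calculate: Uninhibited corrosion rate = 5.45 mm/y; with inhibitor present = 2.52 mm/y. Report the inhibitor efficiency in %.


Apply the inhibitor-efficiency definition: IE = (CR_blank − CR_inh)/CR_blank × 100
IE = (5.45 − 2.52) / 5.45 × 100
IE = 2.93 / 5.45 × 100 = 53.8 %

53.8 %


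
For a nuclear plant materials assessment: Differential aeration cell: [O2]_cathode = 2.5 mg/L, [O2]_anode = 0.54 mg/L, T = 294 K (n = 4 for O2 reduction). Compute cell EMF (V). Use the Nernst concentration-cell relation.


Apply the Nernst concentration-cell relation: E = (RT/nF)*ln(C_cathode/C_anode)
RT/nF = 8.314*294/(4*96485) = 0.00633341 V
ln(2.5/0.54) = 1.53248
E = 0.00633341 * 1.53248 = 0.00971 V

0.00971 V


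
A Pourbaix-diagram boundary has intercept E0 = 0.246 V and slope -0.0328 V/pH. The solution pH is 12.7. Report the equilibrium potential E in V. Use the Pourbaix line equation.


Apply the Pourbaix line equation: E = E0 + slope*pH
E = 0.246 + (-0.0328)*12.7 = 0.246 + (-0.41656) = -0.17056 V
Rounded to 3 decimal places: E = -0.171 V

-0.171 V


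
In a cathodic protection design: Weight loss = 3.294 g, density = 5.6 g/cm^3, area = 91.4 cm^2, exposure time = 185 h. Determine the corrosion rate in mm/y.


Apply the mm/y weight-loss relation: CR = 87600 * W / (D * A * T)
Numerator: 87600 * 3.294 = 288554.4
Denominator: 5.6 * 91.4 * 185 = 94690.4
CR = 288554.4 / 94690.4 = 3.047346 mm/y

3.047346 mm/y


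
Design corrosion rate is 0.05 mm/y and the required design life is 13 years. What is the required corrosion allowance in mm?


Corrosion allowance = CR × design life
CA = 0.05 * 13 = 0.65 mm

0.65 mm


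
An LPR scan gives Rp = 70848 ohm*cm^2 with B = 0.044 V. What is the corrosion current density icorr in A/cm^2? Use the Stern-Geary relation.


Apply the Stern-Geary relation: icorr = B / Rp
icorr = 0.044 / 70848 = 6.21×10^-7 A/cm^2

6.21×10^-7 A/cm^2


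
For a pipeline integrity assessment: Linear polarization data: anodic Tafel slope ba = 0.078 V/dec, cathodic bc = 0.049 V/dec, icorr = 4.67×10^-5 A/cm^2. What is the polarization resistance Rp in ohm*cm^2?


Apply the Stern-Geary equation: Rp = ba*bc / (2.303*icorr*(ba+bc))
ba*bc = 0.078*0.049 = 0.003822
ba+bc = 0.127; 2.303*icorr*(ba+bc) = 2.303*4.67×10^-5*0.127 = 1.3658863×10^-5
Rp = 0.003822 / 1.3658863×10^-5 = 279.82 ohm*cm^2

279.82 ohm*cm^2


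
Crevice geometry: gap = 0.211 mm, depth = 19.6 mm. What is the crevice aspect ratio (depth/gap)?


Aspect ratio = depth / gap
Ratio = 19.6 / 0.211 = 92.9

92.9


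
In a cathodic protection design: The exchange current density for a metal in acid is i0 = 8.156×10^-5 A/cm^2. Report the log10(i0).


i0 = 8.156×10^-5 A/cm^2
log10(i0) = -4.089

-4.089


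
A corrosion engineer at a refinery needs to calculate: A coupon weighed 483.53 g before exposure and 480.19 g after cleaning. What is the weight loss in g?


Weight loss = initial − final
WL = 483.53 − 480.19 = 3.34 g

3.34 g
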